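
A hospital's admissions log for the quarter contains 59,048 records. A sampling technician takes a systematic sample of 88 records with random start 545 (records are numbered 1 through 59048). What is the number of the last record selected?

k = 59048/88 = 671
88th selection = r + (88−1)·k = 545 + 87×671 = 545 + 58377 = 58922

58922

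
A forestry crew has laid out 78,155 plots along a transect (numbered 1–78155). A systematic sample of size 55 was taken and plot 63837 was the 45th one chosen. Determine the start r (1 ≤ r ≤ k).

1313

k = 78155/55 = 1421
r = 63837 − (45−1)×1421 = 63837 − 62524 = 1313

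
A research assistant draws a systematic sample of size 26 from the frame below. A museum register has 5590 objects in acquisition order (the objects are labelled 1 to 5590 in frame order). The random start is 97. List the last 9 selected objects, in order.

k = N/n = 5590/26 = 215
18th selection = 97 + 17×215 = 3752
19th: 3752 + 215 = 3967
20th: 3967 + 215 = 4182
21st: 4182 + 215 = 4397
22nd: 4397 + 215 = 4612
23rd: 4612 + 215 = 4827
24th: 4827 + 215 = 5042
25th: 5042 + 215 = 5257
26th: 5257 + 215 = 5472

3752, 3967, 4182, 4397, 4612, 4827, 5042, 5257, 5472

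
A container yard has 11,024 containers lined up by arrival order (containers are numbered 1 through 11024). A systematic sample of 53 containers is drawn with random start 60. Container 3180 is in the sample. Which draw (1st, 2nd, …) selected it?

16

k = 11024/53 = 208
position = (3180 − 60)/208 + 1 = 3120/208 + 1 = 15 + 1 = 16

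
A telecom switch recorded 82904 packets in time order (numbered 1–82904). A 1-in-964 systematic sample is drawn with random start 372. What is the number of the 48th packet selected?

k = 964
48th selection = r + (48−1)·k = 372 + 47×964 = 372 + 45308 = 45680

45680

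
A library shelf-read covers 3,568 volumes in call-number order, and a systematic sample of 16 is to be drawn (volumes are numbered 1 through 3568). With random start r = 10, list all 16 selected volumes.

k = N/n = 3568/16 = 223
volume 1: 10
volume 2: 10 + 223 = 233
volume 3: 233 + 223 = 456
volume 4: 456 + 223 = 679
volume 5: 679 + 223 = 902
volume 6: 902 + 223 = 1125
volume 7: 1125 + 223 = 1348
volume 8: 1348 + 223 = 1571
volume 9: 1571 + 223 = 1794
volume 10: 1794 + 223 = 2017
volume 11: 2017 + 223 = 2240
volume 12: 2240 + 223 = 2463
volume 13: 2463 + 223 = 2686
volume 14: 2686 + 223 = 2909
volume 15: 2909 + 223 = 3132
volume 16: 3132 + 223 = 3355

10, 233, 456, 679, 902, 1125, 1348, 1571, 1794, 2017, 2240, 2463, 2686, 2909, 3132, 3355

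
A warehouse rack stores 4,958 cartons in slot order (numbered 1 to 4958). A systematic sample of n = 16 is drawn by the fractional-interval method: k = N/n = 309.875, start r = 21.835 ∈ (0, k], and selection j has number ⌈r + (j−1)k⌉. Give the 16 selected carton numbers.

j=1: r + 0k = 21.835 → ⌈·⌉ = 22
j=2: r + 1k = 331.71 → ⌈·⌉ = 332
j=3: r + 2k = 641.585 → ⌈·⌉ = 642
j=4: r + 3k = 951.46 → ⌈·⌉ = 952
j=5: r + 4k = 1261.335 → ⌈·⌉ = 1262
j=6: r + 5k = 1571.21 → ⌈·⌉ = 1572
j=7: r + 6k = 1881.085 → ⌈·⌉ = 1882
j=8: r + 7k = 2190.96 → ⌈·⌉ = 2191
j=9: r + 8k = 2500.835 → ⌈·⌉ = 2501
j=10: r + 9k = 2810.71 → ⌈·⌉ = 2811
j=11: r + 10k = 3120.585 → ⌈·⌉ = 3121
j=12: r + 11k = 3430.46 → ⌈·⌉ = 3431
j=13: r + 12k = 3740.335 → ⌈·⌉ = 3741
j=14: r + 13k = 4050.21 → ⌈·⌉ = 4051
j=15: r + 14k = 4360.085 → ⌈·⌉ = 4361
j=16: r + 15k = 4669.96 → ⌈·⌉ = 4670

22, 332, 642, 952, 1262, 1572, 1882, 2191, 2501, 2811, 3121, 3431, 3741, 4051, 4361, 4670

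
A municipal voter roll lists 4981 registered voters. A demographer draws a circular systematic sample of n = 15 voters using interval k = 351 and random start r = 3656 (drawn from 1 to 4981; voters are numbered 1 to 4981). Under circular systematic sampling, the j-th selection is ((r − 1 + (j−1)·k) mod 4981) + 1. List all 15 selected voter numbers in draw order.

Selection 1: 3656
Selection 2: 3656 + 351 = 4007
Selection 3: 4007 + 351 = 4358
Selection 4: 4358 + 351 = 4709
Selection 5: 4709 + 351 = 5060 → 5060 − 4981 = 79
Selection 6: 79 + 351 = 430
Selection 7: 430 + 351 = 781
Selection 8: 781 + 351 = 1132
Selection 9: 1132 + 351 = 1483
Selection 10: 1483 + 351 = 1834
Selection 11: 1834 + 351 = 2185
Selection 12: 2185 + 351 = 2536
Selection 13: 2536 + 351 = 2887
Selection 14: 2887 + 351 = 3238
Selection 15: 3238 + 351 = 3589

3656, 4007, 4358, 4709, 79, 430, 781, 1132, 1483, 1834, 2185, 2536, 2887, 3238, 3589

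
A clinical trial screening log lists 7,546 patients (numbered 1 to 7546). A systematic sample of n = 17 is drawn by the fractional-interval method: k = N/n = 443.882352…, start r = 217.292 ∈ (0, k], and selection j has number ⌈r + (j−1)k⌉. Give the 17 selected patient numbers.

j=1: r + 0k = 217.292 → ⌈·⌉ = 218
j=2: r + 1k = 661.174352… → ⌈·⌉ = 662
j=3: r + 2k = 1105.056705… → ⌈·⌉ = 1106
j=4: r + 3k = 1548.939058… → ⌈·⌉ = 1549
j=5: r + 4k = 1992.821411… → ⌈·⌉ = 1993
j=6: r + 5k = 2436.703764… → ⌈·⌉ = 2437
j=7: r + 6k = 2880.586117… → ⌈·⌉ = 2881
j=8: r + 7k = 3324.468470… → ⌈·⌉ = 3325
j=9: r + 8k = 3768.350823… → ⌈·⌉ = 3769
j=10: r + 9k = 4212.233176… → ⌈·⌉ = 4213
j=11: r + 10k = 4656.115529… → ⌈·⌉ = 4657
j=12: r + 11k = 5099.997882… → ⌈·⌉ = 5100
j=13: r + 12k = 5543.880235… → ⌈·⌉ = 5544
j=14: r + 13k = 5987.762588… → ⌈·⌉ = 5988
j=15: r + 14k = 6431.644941… → ⌈·⌉ = 6432
j=16: r + 15k = 6875.527294… → ⌈·⌉ = 6876
j=17: r + 16k = 7319.409647… → ⌈·⌉ = 7320

218, 662, 1106, 1549, 1993, 2437, 2881, 3325, 3769, 4213, 4657, 5100, 5544, 5988, 6432, 6876, 7320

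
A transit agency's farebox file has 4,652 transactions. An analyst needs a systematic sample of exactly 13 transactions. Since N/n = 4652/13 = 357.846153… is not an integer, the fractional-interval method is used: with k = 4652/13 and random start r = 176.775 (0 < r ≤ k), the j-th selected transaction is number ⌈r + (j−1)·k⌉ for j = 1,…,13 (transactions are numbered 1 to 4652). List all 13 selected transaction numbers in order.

177, 535, 893, 1251, 1609, 1967, 2324, 2682, 3040, 3398, 3756, 4114, 4471

j=1: r + 0k = 176.775 → ⌈·⌉ = 177
j=2: r + 1k = 534.621153… → ⌈·⌉ = 535
j=3: r + 2k = 892.467307… → ⌈·⌉ = 893
j=4: r + 3k = 1250.313461… → ⌈·⌉ = 1251
j=5: r + 4k = 1608.159615… → ⌈·⌉ = 1609
j=6: r + 5k = 1966.005769… → ⌈·⌉ = 1967
j=7: r + 6k = 2323.851923… → ⌈·⌉ = 2324
j=8: r + 7k = 2681.698076… → ⌈·⌉ = 2682
j=9: r + 8k = 3039.544230… → ⌈·⌉ = 3040
j=10: r + 9k = 3397.390384… → ⌈·⌉ = 3398
j=11: r + 10k = 3755.236538… → ⌈·⌉ = 3756
j=12: r + 11k = 4113.082692… → ⌈·⌉ = 4114
j=13: r + 12k = 4470.928846… → ⌈·⌉ = 4471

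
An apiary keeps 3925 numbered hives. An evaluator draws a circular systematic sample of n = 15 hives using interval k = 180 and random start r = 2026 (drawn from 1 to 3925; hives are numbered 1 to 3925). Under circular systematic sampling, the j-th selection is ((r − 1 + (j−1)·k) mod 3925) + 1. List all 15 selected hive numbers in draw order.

2026, 2206, 2386, 2566, 2746, 2926, 3106, 3286, 3466, 3646, 3826, 81, 261, 441, 621

Selection 1: 2026
Selection 2: 2026 + 180 = 2206
Selection 3: 2206 + 180 = 2386
Selection 4: 2386 + 180 = 2566
Selection 5: 2566 + 180 = 2746
Selection 6: 2746 + 180 = 2926
Selection 7: 2926 + 180 = 3106
Selection 8: 3106 + 180 = 3286
Selection 9: 3286 + 180 = 3466
Selection 10: 3466 + 180 = 3646
Selection 11: 3646 + 180 = 3826
Selection 12: 3826 + 180 = 4006 → 4006 − 3925 = 81
Selection 13: 81 + 180 = 261
Selection 14: 261 + 180 = 441
Selection 15: 441 + 180 = 621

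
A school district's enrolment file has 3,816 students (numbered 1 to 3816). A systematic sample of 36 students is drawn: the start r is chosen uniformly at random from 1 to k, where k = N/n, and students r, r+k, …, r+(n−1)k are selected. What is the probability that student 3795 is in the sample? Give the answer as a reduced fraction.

1/106

k = 3816/36 = 106.
Student 3795 is selected iff r ≡ 3795 (mod 106); exactly one such r in {1,…,106}.
Inclusion probability = 1/106.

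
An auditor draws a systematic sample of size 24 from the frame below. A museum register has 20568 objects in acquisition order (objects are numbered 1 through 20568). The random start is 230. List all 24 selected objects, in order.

k = N/n = 20568/24 = 857
object 1: 230
object 2: 230 + 857 = 1087
object 3: 1087 + 857 = 1944
object 4: 1944 + 857 = 2801
object 5: 2801 + 857 = 3658
object 6: 3658 + 857 = 4515
object 7: 4515 + 857 = 5372
object 8: 5372 + 857 = 6229
object 9: 6229 + 857 = 7086
object 10: 7086 + 857 = 7943
object 11: 7943 + 857 = 8800
object 12: 8800 + 857 = 9657
object 13: 9657 + 857 = 10514
object 14: 10514 + 857 = 11371
object 15: 11371 + 857 = 12228
object 16: 12228 + 857 = 13085
object 17: 13085 + 857 = 13942
object 18: 13942 + 857 = 14799
object 19: 14799 + 857 = 15656
object 20: 15656 + 857 = 16513
object 21: 16513 + 857 = 17370
object 22: 17370 + 857 = 18227
object 23: 18227 + 857 = 19084
object 24: 19084 + 857 = 19941

230, 1087, 1944, 2801, 3658, 4515, 5372, 6229, 7086, 7943, 8800, 9657, 10514, 11371, 12228, 13085, 13942, 14799, 15656, 16513, 17370, 18227, 19084, 19941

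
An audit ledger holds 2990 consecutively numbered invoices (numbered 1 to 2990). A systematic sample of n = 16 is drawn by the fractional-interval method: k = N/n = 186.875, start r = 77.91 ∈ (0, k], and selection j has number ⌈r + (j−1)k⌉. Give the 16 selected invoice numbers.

78, 265, 452, 639, 826, 1013, 1200, 1387, 1573, 1760, 1947, 2134, 2321, 2508, 2695, 2882

j=1: r + 0k = 77.91 → ⌈·⌉ = 78
j=2: r + 1k = 264.785 → ⌈·⌉ = 265
j=3: r + 2k = 451.66 → ⌈·⌉ = 452
j=4: r + 3k = 638.535 → ⌈·⌉ = 639
j=5: r + 4k = 825.41 → ⌈·⌉ = 826
j=6: r + 5k = 1012.285 → ⌈·⌉ = 1013
j=7: r + 6k = 1199.16 → ⌈·⌉ = 1200
j=8: r + 7k = 1386.035 → ⌈·⌉ = 1387
j=9: r + 8k = 1572.91 → ⌈·⌉ = 1573
j=10: r + 9k = 1759.785 → ⌈·⌉ = 1760
j=11: r + 10k = 1946.66 → ⌈·⌉ = 1947
j=12: r + 11k = 2133.535 → ⌈·⌉ = 2134
j=13: r + 12k = 2320.41 → ⌈·⌉ = 2321
j=14: r + 13k = 2507.285 → ⌈·⌉ = 2508
j=15: r + 14k = 2694.16 → ⌈·⌉ = 2695
j=16: r + 15k = 2881.035 → ⌈·⌉ = 2882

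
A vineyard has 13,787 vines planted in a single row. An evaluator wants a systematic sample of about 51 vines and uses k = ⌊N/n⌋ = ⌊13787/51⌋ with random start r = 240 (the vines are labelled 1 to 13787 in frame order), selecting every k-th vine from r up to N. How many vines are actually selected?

51

k = ⌊13787/51⌋ = 270
Achieved size = ⌊(13787 − 240)/270⌋ + 1 = ⌊13547/270⌋ + 1 = 50 + 1 = 51
(last selection: 240 + 50×270 = 13740 ≤ 13787; next would be 14010 > 13787)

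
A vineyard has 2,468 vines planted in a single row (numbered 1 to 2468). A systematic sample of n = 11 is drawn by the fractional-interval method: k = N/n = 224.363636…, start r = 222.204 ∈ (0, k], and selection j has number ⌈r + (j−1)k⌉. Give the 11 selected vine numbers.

223, 447, 671, 896, 1120, 1345, 1569, 1793, 2018, 2242, 2466

j=1: r + 0k = 222.204 → ⌈·⌉ = 223
j=2: r + 1k = 446.567636… → ⌈·⌉ = 447
j=3: r + 2k = 670.931272… → ⌈·⌉ = 671
j=4: r + 3k = 895.294909… → ⌈·⌉ = 896
j=5: r + 4k = 1119.658545… → ⌈·⌉ = 1120
j=6: r + 5k = 1344.022181… → ⌈·⌉ = 1345
j=7: r + 6k = 1568.385818… → ⌈·⌉ = 1569
j=8: r + 7k = 1792.749454… → ⌈·⌉ = 1793
j=9: r + 8k = 2017.113090… → ⌈·⌉ = 2018
j=10: r + 9k = 2241.476727… → ⌈·⌉ = 2242
j=11: r + 10k = 2465.840363… → ⌈·⌉ = 2466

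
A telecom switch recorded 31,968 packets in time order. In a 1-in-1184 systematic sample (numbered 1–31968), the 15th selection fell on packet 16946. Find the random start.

k = 1184
r = 16946 − (15−1)×1184 = 16946 − 16576 = 370

370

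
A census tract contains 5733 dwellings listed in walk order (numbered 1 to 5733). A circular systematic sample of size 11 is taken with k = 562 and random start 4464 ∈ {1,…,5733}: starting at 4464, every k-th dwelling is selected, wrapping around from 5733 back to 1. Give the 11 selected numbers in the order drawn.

Selection 1: 4464
Selection 2: 4464 + 562 = 5026
Selection 3: 5026 + 562 = 5588
Selection 4: 5588 + 562 = 6150 → 6150 − 5733 = 417
Selection 5: 417 + 562 = 979
Selection 6: 979 + 562 = 1541
Selection 7: 1541 + 562 = 2103
Selection 8: 2103 + 562 = 2665
Selection 9: 2665 + 562 = 3227
Selection 10: 3227 + 562 = 3789
Selection 11: 3789 + 562 = 4351

4464, 5026, 5588, 417, 979, 1541, 2103, 2665, 3227, 3789, 4351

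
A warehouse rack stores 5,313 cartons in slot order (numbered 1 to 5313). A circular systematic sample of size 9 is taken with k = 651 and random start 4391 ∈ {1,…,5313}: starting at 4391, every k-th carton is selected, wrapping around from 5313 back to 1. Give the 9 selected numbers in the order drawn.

Selection 1: 4391
Selection 2: 4391 + 651 = 5042
Selection 3: 5042 + 651 = 5693 → 5693 − 5313 = 380
Selection 4: 380 + 651 = 1031
Selection 5: 1031 + 651 = 1682
Selection 6: 1682 + 651 = 2333
Selection 7: 2333 + 651 = 2984
Selection 8: 2984 + 651 = 3635
Selection 9: 3635 + 651 = 4286

4391, 5042, 380, 1031, 1682, 2333, 2984, 3635, 4286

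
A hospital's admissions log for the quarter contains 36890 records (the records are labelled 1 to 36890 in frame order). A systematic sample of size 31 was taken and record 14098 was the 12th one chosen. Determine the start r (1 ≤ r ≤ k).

k = 36890/31 = 1190
r = 14098 − (12−1)×1190 = 14098 − 13090 = 1008

1008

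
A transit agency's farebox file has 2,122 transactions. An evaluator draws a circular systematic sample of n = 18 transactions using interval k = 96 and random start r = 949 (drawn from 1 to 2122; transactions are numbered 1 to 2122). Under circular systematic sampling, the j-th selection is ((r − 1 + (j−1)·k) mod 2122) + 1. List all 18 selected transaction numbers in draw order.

Selection 1: 949
Selection 2: 949 + 96 = 1045
Selection 3: 1045 + 96 = 1141
Selection 4: 1141 + 96 = 1237
Selection 5: 1237 + 96 = 1333
Selection 6: 1333 + 96 = 1429
Selection 7: 1429 + 96 = 1525
Selection 8: 1525 + 96 = 1621
Selection 9: 1621 + 96 = 1717
Selection 10: 1717 + 96 = 1813
Selection 11: 1813 + 96 = 1909
Selection 12: 1909 + 96 = 2005
Selection 13: 2005 + 96 = 2101
Selection 14: 2101 + 96 = 2197 → 2197 − 2122 = 75
Selection 15: 75 + 96 = 171
Selection 16: 171 + 96 = 267
Selection 17: 267 + 96 = 363
Selection 18: 363 + 96 = 459

949, 1045, 1141, 1237, 1333, 1429, 1525, 1621, 1717, 1813, 1909, 2005, 2101, 75, 171, 267, 363, 459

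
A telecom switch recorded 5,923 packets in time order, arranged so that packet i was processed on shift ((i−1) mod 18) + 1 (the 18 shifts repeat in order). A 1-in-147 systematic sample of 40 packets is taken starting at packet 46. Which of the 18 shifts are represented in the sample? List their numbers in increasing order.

1, 4, 7, 10, 13, 16

Consecutive selections differ by k = 147, so their shift numbers differ by 147 mod 18 = 3.
gcd(147, 18) = 3, so the sample visits 18/3 = 6 distinct residues mod 18.
Start 46 is shift 10; the shifts hit are 1, 4, 7, 10, 13, 16.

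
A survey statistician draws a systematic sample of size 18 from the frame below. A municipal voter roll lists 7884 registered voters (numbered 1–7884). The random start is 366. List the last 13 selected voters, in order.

2556, 2994, 3432, 3870, 4308, 4746, 5184, 5622, 6060, 6498, 6936, 7374, 7812

k = N/n = 7884/18 = 438
6th selection = 366 + 5×438 = 2556
7th: 2556 + 438 = 2994
8th: 2994 + 438 = 3432
9th: 3432 + 438 = 3870
10th: 3870 + 438 = 4308
11th: 4308 + 438 = 4746
12th: 4746 + 438 = 5184
13th: 5184 + 438 = 5622
14th: 5622 + 438 = 6060
15th: 6060 + 438 = 6498
16th: 6498 + 438 = 6936
17th: 6936 + 438 = 7374
18th: 7374 + 438 = 7812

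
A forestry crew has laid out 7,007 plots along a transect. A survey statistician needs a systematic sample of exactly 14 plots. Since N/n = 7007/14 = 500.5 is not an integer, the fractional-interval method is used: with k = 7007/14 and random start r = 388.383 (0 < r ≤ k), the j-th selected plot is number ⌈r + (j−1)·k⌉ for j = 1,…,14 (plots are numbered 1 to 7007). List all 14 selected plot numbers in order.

389, 889, 1390, 1890, 2391, 2891, 3392, 3892, 4393, 4893, 5394, 5894, 6395, 6895

j=1: r + 0k = 388.383 → ⌈·⌉ = 389
j=2: r + 1k = 888.883 → ⌈·⌉ = 889
j=3: r + 2k = 1389.383 → ⌈·⌉ = 1390
j=4: r + 3k = 1889.883 → ⌈·⌉ = 1890
j=5: r + 4k = 2390.383 → ⌈·⌉ = 2391
j=6: r + 5k = 2890.883 → ⌈·⌉ = 2891
j=7: r + 6k = 3391.383 → ⌈·⌉ = 3392
j=8: r + 7k = 3891.883 → ⌈·⌉ = 3892
j=9: r + 8k = 4392.383 → ⌈·⌉ = 4393
j=10: r + 9k = 4892.883 → ⌈·⌉ = 4893
j=11: r + 10k = 5393.383 → ⌈·⌉ = 5394
j=12: r + 11k = 5893.883 → ⌈·⌉ = 5894
j=13: r + 12k = 6394.383 → ⌈·⌉ = 6395
j=14: r + 13k = 6894.883 → ⌈·⌉ = 6895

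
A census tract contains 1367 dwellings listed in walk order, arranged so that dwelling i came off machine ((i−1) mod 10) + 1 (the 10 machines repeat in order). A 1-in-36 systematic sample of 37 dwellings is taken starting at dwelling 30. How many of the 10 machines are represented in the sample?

Consecutive selections differ by k = 36, so their machine numbers differ by 36 mod 10 = 6.
gcd(36, 10) = 2, so the sample visits 10/2 = 5 distinct residues mod 10.
Start 30 is machine 10; the machines hit are 2, 4, 6, 8, 10.

5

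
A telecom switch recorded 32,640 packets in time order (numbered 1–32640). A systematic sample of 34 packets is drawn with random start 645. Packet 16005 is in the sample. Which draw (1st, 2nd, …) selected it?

17

k = 32640/34 = 960
position = (16005 − 645)/960 + 1 = 15360/960 + 1 = 16 + 1 = 17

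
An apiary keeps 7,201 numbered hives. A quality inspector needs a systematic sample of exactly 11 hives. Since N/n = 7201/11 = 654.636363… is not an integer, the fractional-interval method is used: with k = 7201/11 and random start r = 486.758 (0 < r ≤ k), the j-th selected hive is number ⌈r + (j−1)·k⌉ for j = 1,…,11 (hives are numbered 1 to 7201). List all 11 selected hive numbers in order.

487, 1142, 1797, 2451, 3106, 3760, 4415, 5070, 5724, 6379, 7034

j=1: r + 0k = 486.758 → ⌈·⌉ = 487
j=2: r + 1k = 1141.394363… → ⌈·⌉ = 1142
j=3: r + 2k = 1796.030727… → ⌈·⌉ = 1797
j=4: r + 3k = 2450.667090… → ⌈·⌉ = 2451
j=5: r + 4k = 3105.303454… → ⌈·⌉ = 3106
j=6: r + 5k = 3759.939818… → ⌈·⌉ = 3760
j=7: r + 6k = 4414.576181… → ⌈·⌉ = 4415
j=8: r + 7k = 5069.212545… → ⌈·⌉ = 5070
j=9: r + 8k = 5723.848909… → ⌈·⌉ = 5724
j=10: r + 9k = 6378.485272… → ⌈·⌉ = 6379
j=11: r + 10k = 7033.121636… → ⌈·⌉ = 7034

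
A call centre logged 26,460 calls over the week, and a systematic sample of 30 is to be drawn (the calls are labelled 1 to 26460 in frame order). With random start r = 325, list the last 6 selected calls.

k = N/n = 26460/30 = 882
25th selection = 325 + 24×882 = 21493
26th: 21493 + 882 = 22375
27th: 22375 + 882 = 23257
28th: 23257 + 882 = 24139
29th: 24139 + 882 = 25021
30th: 25021 + 882 = 25903

21493, 22375, 23257, 24139, 25021, 25903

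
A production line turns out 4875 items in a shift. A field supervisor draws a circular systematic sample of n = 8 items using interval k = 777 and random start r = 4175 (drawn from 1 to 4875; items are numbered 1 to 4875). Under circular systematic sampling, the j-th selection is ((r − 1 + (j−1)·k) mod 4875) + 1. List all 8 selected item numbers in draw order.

4175, 77, 854, 1631, 2408, 3185, 3962, 4739

Selection 1: 4175
Selection 2: 4175 + 777 = 4952 → 4952 − 4875 = 77
Selection 3: 77 + 777 = 854
Selection 4: 854 + 777 = 1631
Selection 5: 1631 + 777 = 2408
Selection 6: 2408 + 777 = 3185
Selection 7: 3185 + 777 = 3962
Selection 8: 3962 + 777 = 4739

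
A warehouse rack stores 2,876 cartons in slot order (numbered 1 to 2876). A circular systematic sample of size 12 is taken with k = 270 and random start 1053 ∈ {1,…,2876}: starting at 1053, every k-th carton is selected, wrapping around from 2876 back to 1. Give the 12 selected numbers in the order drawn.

Selection 1: 1053
Selection 2: 1053 + 270 = 1323
Selection 3: 1323 + 270 = 1593
Selection 4: 1593 + 270 = 1863
Selection 5: 1863 + 270 = 2133
Selection 6: 2133 + 270 = 2403
Selection 7: 2403 + 270 = 2673
Selection 8: 2673 + 270 = 2943 → 2943 − 2876 = 67
Selection 9: 67 + 270 = 337
Selection 10: 337 + 270 = 607
Selection 11: 607 + 270 = 877
Selection 12: 877 + 270 = 1147

1053, 1323, 1593, 1863, 2133, 2403, 2673, 67, 337, 607, 877, 1147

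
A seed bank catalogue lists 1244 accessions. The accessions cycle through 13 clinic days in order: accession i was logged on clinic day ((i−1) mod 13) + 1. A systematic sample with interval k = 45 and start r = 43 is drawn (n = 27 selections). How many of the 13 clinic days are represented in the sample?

Consecutive selections differ by k = 45, so their clinic day numbers differ by 45 mod 13 = 6.
gcd(45, 13) = 1, so the sample visits 13/1 = 13 distinct residues mod 13.
Start 43 is clinic day 4; the clinic days hit are 1, 2, 3, 4, 5, 6, 7, 8, 9, 10, 11, 12, 13.

13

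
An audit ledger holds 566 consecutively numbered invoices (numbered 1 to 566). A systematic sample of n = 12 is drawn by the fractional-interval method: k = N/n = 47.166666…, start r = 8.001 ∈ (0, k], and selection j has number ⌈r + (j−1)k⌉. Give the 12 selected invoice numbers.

9, 56, 103, 150, 197, 244, 292, 339, 386, 433, 480, 527

j=1: r + 0k = 8.001 → ⌈·⌉ = 9
j=2: r + 1k = 55.167666… → ⌈·⌉ = 56
j=3: r + 2k = 102.334333… → ⌈·⌉ = 103
j=4: r + 3k = 149.501 → ⌈·⌉ = 150
j=5: r + 4k = 196.667666… → ⌈·⌉ = 197
j=6: r + 5k = 243.834333… → ⌈·⌉ = 244
j=7: r + 6k = 291.001 → ⌈·⌉ = 292
j=8: r + 7k = 338.167666… → ⌈·⌉ = 339
j=9: r + 8k = 385.334333… → ⌈·⌉ = 386
j=10: r + 9k = 432.501 → ⌈·⌉ = 433
j=11: r + 10k = 479.667666… → ⌈·⌉ = 480
j=12: r + 11k = 526.834333… → ⌈·⌉ = 527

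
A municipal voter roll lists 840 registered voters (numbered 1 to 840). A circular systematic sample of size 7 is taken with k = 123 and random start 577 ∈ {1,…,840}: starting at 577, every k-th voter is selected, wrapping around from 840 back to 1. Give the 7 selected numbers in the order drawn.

Selection 1: 577
Selection 2: 577 + 123 = 700
Selection 3: 700 + 123 = 823
Selection 4: 823 + 123 = 946 → 946 − 840 = 106
Selection 5: 106 + 123 = 229
Selection 6: 229 + 123 = 352
Selection 7: 352 + 123 = 475

577, 700, 823, 106, 229, 352, 475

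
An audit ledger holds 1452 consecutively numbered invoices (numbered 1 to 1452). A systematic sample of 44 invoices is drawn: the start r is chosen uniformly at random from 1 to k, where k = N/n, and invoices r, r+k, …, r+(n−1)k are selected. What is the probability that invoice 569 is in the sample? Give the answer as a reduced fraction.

k = 1452/44 = 33.
Invoice 569 is selected iff r ≡ 569 (mod 33); exactly one such r in {1,…,33}.
Inclusion probability = 1/33.

1/33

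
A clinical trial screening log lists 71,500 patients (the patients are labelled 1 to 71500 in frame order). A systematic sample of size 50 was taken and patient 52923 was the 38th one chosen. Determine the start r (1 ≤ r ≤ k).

k = 71500/50 = 1430
r = 52923 − (38−1)×1430 = 52923 − 52910 = 13

13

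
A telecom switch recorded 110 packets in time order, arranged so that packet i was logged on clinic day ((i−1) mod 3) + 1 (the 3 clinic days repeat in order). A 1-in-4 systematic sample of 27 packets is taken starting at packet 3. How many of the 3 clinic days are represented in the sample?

Consecutive selections differ by k = 4, so their clinic day numbers differ by 4 mod 3 = 1.
gcd(4, 3) = 1, so the sample visits 3/1 = 3 distinct residues mod 3.
Start 3 is clinic day 3; the clinic days hit are 1, 2, 3.

3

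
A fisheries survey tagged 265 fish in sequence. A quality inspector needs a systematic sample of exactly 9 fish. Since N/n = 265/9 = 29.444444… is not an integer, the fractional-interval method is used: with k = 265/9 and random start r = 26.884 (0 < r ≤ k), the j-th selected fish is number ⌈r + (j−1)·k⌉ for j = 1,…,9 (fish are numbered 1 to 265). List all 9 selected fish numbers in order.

j=1: r + 0k = 26.884 → ⌈·⌉ = 27
j=2: r + 1k = 56.328444… → ⌈·⌉ = 57
j=3: r + 2k = 85.772888… → ⌈·⌉ = 86
j=4: r + 3k = 115.217333… → ⌈·⌉ = 116
j=5: r + 4k = 144.661777… → ⌈·⌉ = 145
j=6: r + 5k = 174.106222… → ⌈·⌉ = 175
j=7: r + 6k = 203.550666… → ⌈·⌉ = 204
j=8: r + 7k = 232.995111… → ⌈·⌉ = 233
j=9: r + 8k = 262.439555… → ⌈·⌉ = 263

27, 57, 86, 116, 145, 175, 204, 233, 263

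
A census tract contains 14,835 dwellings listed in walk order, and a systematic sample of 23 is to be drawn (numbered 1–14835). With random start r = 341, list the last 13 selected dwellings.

6791, 7436, 8081, 8726, 9371, 10016, 10661, 11306, 11951, 12596, 13241, 13886, 14531

k = N/n = 14835/23 = 645
11th selection = 341 + 10×645 = 6791
12th: 6791 + 645 = 7436
13th: 7436 + 645 = 8081
14th: 8081 + 645 = 8726
15th: 8726 + 645 = 9371
16th: 9371 + 645 = 10016
17th: 10016 + 645 = 10661
18th: 10661 + 645 = 11306
19th: 11306 + 645 = 11951
20th: 11951 + 645 = 12596
21st: 12596 + 645 = 13241
22nd: 13241 + 645 = 13886
23rd: 13886 + 645 = 14531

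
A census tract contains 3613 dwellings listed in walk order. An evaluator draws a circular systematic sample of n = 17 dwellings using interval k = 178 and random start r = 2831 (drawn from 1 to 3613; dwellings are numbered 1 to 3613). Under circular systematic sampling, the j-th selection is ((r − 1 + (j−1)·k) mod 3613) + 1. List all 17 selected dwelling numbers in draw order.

2831, 3009, 3187, 3365, 3543, 108, 286, 464, 642, 820, 998, 1176, 1354, 1532, 1710, 1888, 2066

Selection 1: 2831
Selection 2: 2831 + 178 = 3009
Selection 3: 3009 + 178 = 3187
Selection 4: 3187 + 178 = 3365
Selection 5: 3365 + 178 = 3543
Selection 6: 3543 + 178 = 3721 → 3721 − 3613 = 108
Selection 7: 108 + 178 = 286
Selection 8: 286 + 178 = 464
Selection 9: 464 + 178 = 642
Selection 10: 642 + 178 = 820
Selection 11: 820 + 178 = 998
Selection 12: 998 + 178 = 1176
Selection 13: 1176 + 178 = 1354
Selection 14: 1354 + 178 = 1532
Selection 15: 1532 + 178 = 1710
Selection 16: 1710 + 178 = 1888
Selection 17: 1888 + 178 = 2066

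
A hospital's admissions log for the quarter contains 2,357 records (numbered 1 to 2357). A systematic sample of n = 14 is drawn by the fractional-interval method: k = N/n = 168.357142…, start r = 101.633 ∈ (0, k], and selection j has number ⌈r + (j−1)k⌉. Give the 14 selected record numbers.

102, 270, 439, 607, 776, 944, 1112, 1281, 1449, 1617, 1786, 1954, 2122, 2291

j=1: r + 0k = 101.633 → ⌈·⌉ = 102
j=2: r + 1k = 269.990142… → ⌈·⌉ = 270
j=3: r + 2k = 438.347285… → ⌈·⌉ = 439
j=4: r + 3k = 606.704428… → ⌈·⌉ = 607
j=5: r + 4k = 775.061571… → ⌈·⌉ = 776
j=6: r + 5k = 943.418714… → ⌈·⌉ = 944
j=7: r + 6k = 1111.775857… → ⌈·⌉ = 1112
j=8: r + 7k = 1280.133 → ⌈·⌉ = 1281
j=9: r + 8k = 1448.490142… → ⌈·⌉ = 1449
j=10: r + 9k = 1616.847285… → ⌈·⌉ = 1617
j=11: r + 10k = 1785.204428… → ⌈·⌉ = 1786
j=12: r + 11k = 1953.561571… → ⌈·⌉ = 1954
j=13: r + 12k = 2121.918714… → ⌈·⌉ = 2122
j=14: r + 13k = 2290.275857… → ⌈·⌉ = 2291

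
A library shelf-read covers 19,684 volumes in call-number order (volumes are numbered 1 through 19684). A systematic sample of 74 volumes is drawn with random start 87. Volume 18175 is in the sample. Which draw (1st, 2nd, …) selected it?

69

k = 19684/74 = 266
position = (18175 − 87)/266 + 1 = 18088/266 + 1 = 68 + 1 = 69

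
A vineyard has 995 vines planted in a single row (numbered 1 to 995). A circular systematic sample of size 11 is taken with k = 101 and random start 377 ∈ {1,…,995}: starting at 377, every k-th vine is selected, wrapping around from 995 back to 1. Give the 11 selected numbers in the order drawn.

377, 478, 579, 680, 781, 882, 983, 89, 190, 291, 392

Selection 1: 377
Selection 2: 377 + 101 = 478
Selection 3: 478 + 101 = 579
Selection 4: 579 + 101 = 680
Selection 5: 680 + 101 = 781
Selection 6: 781 + 101 = 882
Selection 7: 882 + 101 = 983
Selection 8: 983 + 101 = 1084 → 1084 − 995 = 89
Selection 9: 89 + 101 = 190
Selection 10: 190 + 101 = 291
Selection 11: 291 + 101 = 392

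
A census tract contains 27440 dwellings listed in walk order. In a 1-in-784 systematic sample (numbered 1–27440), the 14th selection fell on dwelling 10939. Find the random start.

747

k = 784
r = 10939 − (14−1)×784 = 10939 − 10192 = 747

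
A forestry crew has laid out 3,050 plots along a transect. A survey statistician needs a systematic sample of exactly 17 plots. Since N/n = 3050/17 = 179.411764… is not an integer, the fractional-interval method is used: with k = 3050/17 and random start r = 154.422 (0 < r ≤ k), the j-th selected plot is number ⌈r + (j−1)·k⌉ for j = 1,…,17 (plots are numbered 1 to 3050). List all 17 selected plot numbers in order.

155, 334, 514, 693, 873, 1052, 1231, 1411, 1590, 1770, 1949, 2128, 2308, 2487, 2667, 2846, 3026

j=1: r + 0k = 154.422 → ⌈·⌉ = 155
j=2: r + 1k = 333.833764… → ⌈·⌉ = 334
j=3: r + 2k = 513.245529… → ⌈·⌉ = 514
j=4: r + 3k = 692.657294… → ⌈·⌉ = 693
j=5: r + 4k = 872.069058… → ⌈·⌉ = 873
j=6: r + 5k = 1051.480823… → ⌈·⌉ = 1052
j=7: r + 6k = 1230.892588… → ⌈·⌉ = 1231
j=8: r + 7k = 1410.304352… → ⌈·⌉ = 1411
j=9: r + 8k = 1589.716117… → ⌈·⌉ = 1590
j=10: r + 9k = 1769.127882… → ⌈·⌉ = 1770
j=11: r + 10k = 1948.539647… → ⌈·⌉ = 1949
j=12: r + 11k = 2127.951411… → ⌈·⌉ = 2128
j=13: r + 12k = 2307.363176… → ⌈·⌉ = 2308
j=14: r + 13k = 2486.774941… → ⌈·⌉ = 2487
j=15: r + 14k = 2666.186705… → ⌈·⌉ = 2667
j=16: r + 15k = 2845.598470… → ⌈·⌉ = 2846
j=17: r + 16k = 3025.010235… → ⌈·⌉ = 3026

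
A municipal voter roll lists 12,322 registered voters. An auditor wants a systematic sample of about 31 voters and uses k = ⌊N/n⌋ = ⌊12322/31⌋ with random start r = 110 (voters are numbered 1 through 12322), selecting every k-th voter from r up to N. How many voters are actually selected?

31

k = ⌊12322/31⌋ = 397
Achieved size = ⌊(12322 − 110)/397⌋ + 1 = ⌊12212/397⌋ + 1 = 30 + 1 = 31
(last selection: 110 + 30×397 = 12020 ≤ 12322; next would be 12417 > 12322)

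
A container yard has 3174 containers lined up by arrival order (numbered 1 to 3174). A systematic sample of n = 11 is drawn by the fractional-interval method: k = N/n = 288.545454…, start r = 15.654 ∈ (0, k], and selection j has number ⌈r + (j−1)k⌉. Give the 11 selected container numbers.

16, 305, 593, 882, 1170, 1459, 1747, 2036, 2325, 2613, 2902

j=1: r + 0k = 15.654 → ⌈·⌉ = 16
j=2: r + 1k = 304.199454… → ⌈·⌉ = 305
j=3: r + 2k = 592.744909… → ⌈·⌉ = 593
j=4: r + 3k = 881.290363… → ⌈·⌉ = 882
j=5: r + 4k = 1169.835818… → ⌈·⌉ = 1170
j=6: r + 5k = 1458.381272… → ⌈·⌉ = 1459
j=7: r + 6k = 1746.926727… → ⌈·⌉ = 1747
j=8: r + 7k = 2035.472181… → ⌈·⌉ = 2036
j=9: r + 8k = 2324.017636… → ⌈·⌉ = 2325
j=10: r + 9k = 2612.563090… → ⌈·⌉ = 2613
j=11: r + 10k = 2901.108545… → ⌈·⌉ = 2902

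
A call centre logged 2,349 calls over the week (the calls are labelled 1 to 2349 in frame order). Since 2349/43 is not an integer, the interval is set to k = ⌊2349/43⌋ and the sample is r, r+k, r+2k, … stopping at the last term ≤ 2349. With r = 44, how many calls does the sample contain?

k = ⌊2349/43⌋ = 54
Achieved size = ⌊(2349 − 44)/54⌋ + 1 = ⌊2305/54⌋ + 1 = 42 + 1 = 43
(last selection: 44 + 42×54 = 2312 ≤ 2349; next would be 2366 > 2349)

43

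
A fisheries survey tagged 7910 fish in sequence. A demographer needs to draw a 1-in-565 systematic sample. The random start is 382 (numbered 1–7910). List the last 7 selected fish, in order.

4337, 4902, 5467, 6032, 6597, 7162, 7727

8th selection = 382 + 7×565 = 4337
9th: 4337 + 565 = 4902
10th: 4902 + 565 = 5467
11th: 5467 + 565 = 6032
12th: 6032 + 565 = 6597
13th: 6597 + 565 = 7162
14th: 7162 + 565 = 7727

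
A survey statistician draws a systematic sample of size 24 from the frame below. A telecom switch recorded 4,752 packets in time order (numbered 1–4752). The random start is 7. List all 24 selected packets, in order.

7, 205, 403, 601, 799, 997, 1195, 1393, 1591, 1789, 1987, 2185, 2383, 2581, 2779, 2977, 3175, 3373, 3571, 3769, 3967, 4165, 4363, 4561

k = N/n = 4752/24 = 198
packet 1: 7
packet 2: 7 + 198 = 205
packet 3: 205 + 198 = 403
packet 4: 403 + 198 = 601
packet 5: 601 + 198 = 799
packet 6: 799 + 198 = 997
packet 7: 997 + 198 = 1195
packet 8: 1195 + 198 = 1393
packet 9: 1393 + 198 = 1591
packet 10: 1591 + 198 = 1789
packet 11: 1789 + 198 = 1987
packet 12: 1987 + 198 = 2185
packet 13: 2185 + 198 = 2383
packet 14: 2383 + 198 = 2581
packet 15: 2581 + 198 = 2779
packet 16: 2779 + 198 = 2977
packet 17: 2977 + 198 = 3175
packet 18: 3175 + 198 = 3373
packet 19: 3373 + 198 = 3571
packet 20: 3571 + 198 = 3769
packet 21: 3769 + 198 = 3967
packet 22: 3967 + 198 = 4165
packet 23: 4165 + 198 = 4363
packet 24: 4363 + 198 = 4561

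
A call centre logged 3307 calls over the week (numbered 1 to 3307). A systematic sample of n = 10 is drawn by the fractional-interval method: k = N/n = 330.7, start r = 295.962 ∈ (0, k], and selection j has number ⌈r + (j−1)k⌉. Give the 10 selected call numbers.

j=1: r + 0k = 295.962 → ⌈·⌉ = 296
j=2: r + 1k = 626.662 → ⌈·⌉ = 627
j=3: r + 2k = 957.362 → ⌈·⌉ = 958
j=4: r + 3k = 1288.062 → ⌈·⌉ = 1289
j=5: r + 4k = 1618.762 → ⌈·⌉ = 1619
j=6: r + 5k = 1949.462 → ⌈·⌉ = 1950
j=7: r + 6k = 2280.162 → ⌈·⌉ = 2281
j=8: r + 7k = 2610.862 → ⌈·⌉ = 2611
j=9: r + 8k = 2941.562 → ⌈·⌉ = 2942
j=10: r + 9k = 3272.262 → ⌈·⌉ = 3273

296, 627, 958, 1289, 1619, 1950, 2281, 2611, 2942, 3273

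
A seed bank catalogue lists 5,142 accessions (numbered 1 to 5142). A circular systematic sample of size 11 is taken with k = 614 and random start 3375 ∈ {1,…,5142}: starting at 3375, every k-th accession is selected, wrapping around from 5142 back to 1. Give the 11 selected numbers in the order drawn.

Selection 1: 3375
Selection 2: 3375 + 614 = 3989
Selection 3: 3989 + 614 = 4603
Selection 4: 4603 + 614 = 5217 → 5217 − 5142 = 75
Selection 5: 75 + 614 = 689
Selection 6: 689 + 614 = 1303
Selection 7: 1303 + 614 = 1917
Selection 8: 1917 + 614 = 2531
Selection 9: 2531 + 614 = 3145
Selection 10: 3145 + 614 = 3759
Selection 11: 3759 + 614 = 4373

3375, 3989, 4603, 75, 689, 1303, 1917, 2531, 3145, 3759, 4373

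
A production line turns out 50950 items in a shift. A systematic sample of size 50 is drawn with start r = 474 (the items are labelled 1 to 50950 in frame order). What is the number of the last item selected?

50405

k = 50950/50 = 1019
50th selection = r + (50−1)·k = 474 + 49×1019 = 474 + 49931 = 50405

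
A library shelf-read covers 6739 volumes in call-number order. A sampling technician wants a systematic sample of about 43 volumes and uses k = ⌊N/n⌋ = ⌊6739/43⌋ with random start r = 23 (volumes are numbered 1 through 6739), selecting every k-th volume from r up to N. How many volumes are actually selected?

k = ⌊6739/43⌋ = 156
Achieved size = ⌊(6739 − 23)/156⌋ + 1 = ⌊6716/156⌋ + 1 = 43 + 1 = 44
(last selection: 23 + 43×156 = 6731 ≤ 6739; next would be 6887 > 6739)

44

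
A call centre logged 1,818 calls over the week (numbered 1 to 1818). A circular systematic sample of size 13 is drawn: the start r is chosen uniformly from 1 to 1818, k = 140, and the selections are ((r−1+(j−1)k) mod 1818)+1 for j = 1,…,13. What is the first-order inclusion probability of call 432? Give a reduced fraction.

For each position j, as r ranges over 1…1818 the j-th selection hits every call exactly once, so call 432 is selected for exactly 13 of the 1818 starts.
Inclusion probability = 13/1818.

13/1818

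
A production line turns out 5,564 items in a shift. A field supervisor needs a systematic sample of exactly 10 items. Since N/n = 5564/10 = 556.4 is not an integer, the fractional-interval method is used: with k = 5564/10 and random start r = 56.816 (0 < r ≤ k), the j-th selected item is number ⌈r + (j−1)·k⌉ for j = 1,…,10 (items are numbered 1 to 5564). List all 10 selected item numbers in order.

57, 614, 1170, 1727, 2283, 2839, 3396, 3952, 4509, 5065

j=1: r + 0k = 56.816 → ⌈·⌉ = 57
j=2: r + 1k = 613.216 → ⌈·⌉ = 614
j=3: r + 2k = 1169.616 → ⌈·⌉ = 1170
j=4: r + 3k = 1726.016 → ⌈·⌉ = 1727
j=5: r + 4k = 2282.416 → ⌈·⌉ = 2283
j=6: r + 5k = 2838.816 → ⌈·⌉ = 2839
j=7: r + 6k = 3395.216 → ⌈·⌉ = 3396
j=8: r + 7k = 3951.616 → ⌈·⌉ = 3952
j=9: r + 8k = 4508.016 → ⌈·⌉ = 4509
j=10: r + 9k = 5064.416 → ⌈·⌉ = 5065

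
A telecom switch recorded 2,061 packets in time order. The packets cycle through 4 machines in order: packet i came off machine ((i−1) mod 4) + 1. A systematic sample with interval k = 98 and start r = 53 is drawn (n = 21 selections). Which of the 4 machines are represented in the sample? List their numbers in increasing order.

Consecutive selections differ by k = 98, so their machine numbers differ by 98 mod 4 = 2.
gcd(98, 4) = 2, so the sample visits 4/2 = 2 distinct residues mod 4.
Start 53 is machine 1; the machines hit are 1, 3.

1, 3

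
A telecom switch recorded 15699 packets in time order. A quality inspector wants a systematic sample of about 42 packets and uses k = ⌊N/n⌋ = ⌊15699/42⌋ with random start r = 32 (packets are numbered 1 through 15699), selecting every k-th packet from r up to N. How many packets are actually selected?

k = ⌊15699/42⌋ = 373
Achieved size = ⌊(15699 − 32)/373⌋ + 1 = ⌊15667/373⌋ + 1 = 42 + 1 = 43
(last selection: 32 + 42×373 = 15698 ≤ 15699; next would be 16071 > 15699)

43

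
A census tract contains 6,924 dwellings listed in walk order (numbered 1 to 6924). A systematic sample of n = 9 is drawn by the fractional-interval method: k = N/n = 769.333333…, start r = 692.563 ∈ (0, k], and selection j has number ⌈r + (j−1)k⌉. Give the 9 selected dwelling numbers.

693, 1462, 2232, 3001, 3770, 4540, 5309, 6078, 6848

j=1: r + 0k = 692.563 → ⌈·⌉ = 693
j=2: r + 1k = 1461.896333… → ⌈·⌉ = 1462
j=3: r + 2k = 2231.229666… → ⌈·⌉ = 2232
j=4: r + 3k = 3000.563 → ⌈·⌉ = 3001
j=5: r + 4k = 3769.896333… → ⌈·⌉ = 3770
j=6: r + 5k = 4539.229666… → ⌈·⌉ = 4540
j=7: r + 6k = 5308.563 → ⌈·⌉ = 5309
j=8: r + 7k = 6077.896333… → ⌈·⌉ = 6078
j=9: r + 8k = 6847.229666… → ⌈·⌉ = 6848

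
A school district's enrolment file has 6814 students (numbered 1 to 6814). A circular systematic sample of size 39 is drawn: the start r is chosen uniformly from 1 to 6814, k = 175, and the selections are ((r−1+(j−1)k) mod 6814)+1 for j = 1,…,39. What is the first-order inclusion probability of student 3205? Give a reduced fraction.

For each position j, as r ranges over 1…6814 the j-th selection hits every student exactly once, so student 3205 is selected for exactly 39 of the 6814 starts.
Inclusion probability = 39/6814.

39/6814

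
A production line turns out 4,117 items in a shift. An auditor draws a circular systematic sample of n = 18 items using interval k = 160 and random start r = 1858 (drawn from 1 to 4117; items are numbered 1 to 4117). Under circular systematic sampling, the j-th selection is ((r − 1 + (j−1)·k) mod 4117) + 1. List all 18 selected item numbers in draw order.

Selection 1: 1858
Selection 2: 1858 + 160 = 2018
Selection 3: 2018 + 160 = 2178
Selection 4: 2178 + 160 = 2338
Selection 5: 2338 + 160 = 2498
Selection 6: 2498 + 160 = 2658
Selection 7: 2658 + 160 = 2818
Selection 8: 2818 + 160 = 2978
Selection 9: 2978 + 160 = 3138
Selection 10: 3138 + 160 = 3298
Selection 11: 3298 + 160 = 3458
Selection 12: 3458 + 160 = 3618
Selection 13: 3618 + 160 = 3778
Selection 14: 3778 + 160 = 3938
Selection 15: 3938 + 160 = 4098
Selection 16: 4098 + 160 = 4258 → 4258 − 4117 = 141
Selection 17: 141 + 160 = 301
Selection 18: 301 + 160 = 461

1858, 2018, 2178, 2338, 2498, 2658, 2818, 2978, 3138, 3298, 3458, 3618, 3778, 3938, 4098, 141, 301, 461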